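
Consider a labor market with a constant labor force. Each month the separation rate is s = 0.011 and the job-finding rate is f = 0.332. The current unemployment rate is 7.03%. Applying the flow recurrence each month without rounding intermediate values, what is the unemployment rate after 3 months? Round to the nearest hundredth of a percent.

With a fixed labor force, u_{t+1} = u_t + s·(1−u_t) − f·u_t = u_t·(1−s−f) + s.
Here 1−s−f = 0.657 and s = 0.011.
u_1 = 0.070300 × 0.657 + 0.011 = 0.057187.
u_2 = 0.057187 × 0.657 + 0.011 = 0.048572.
u_3 = 0.048572 × 0.657 + 0.011 = 0.042912.

Unemployment rate after three months ≈ 4.29%.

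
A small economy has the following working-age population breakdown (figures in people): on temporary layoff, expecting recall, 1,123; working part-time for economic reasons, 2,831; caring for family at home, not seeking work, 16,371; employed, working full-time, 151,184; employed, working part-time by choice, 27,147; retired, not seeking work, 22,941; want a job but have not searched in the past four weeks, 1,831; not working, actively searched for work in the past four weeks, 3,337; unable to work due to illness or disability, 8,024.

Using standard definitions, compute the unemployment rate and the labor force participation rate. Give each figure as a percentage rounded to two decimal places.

Unemployment rate ≈ 2.40%; labor force participation rate ≈ 79.06%.

Employed = 2,831 + 151,184 + 27,147 = 181,162 (anyone who worked, including part-time for economic reasons, counts as employed).
Unemployed = 1,123 + 3,337 = 4,460 (jobless and actively searching, or on temporary layoff).
Labor force = 181,162 + 4,460 = 185,622.
Not in labor force = 16,371 + 22,941 + 1,831 + 8,024 = 49,167 (those not working and not actively searching are outside the labor force — including those who want a job but have given up searching).
Civilian working-age population = 185,622 + 49,167 = 234,789.
Unemployment rate = 4,460 / 185,622 = 2.40%.
Labor force participation rate = 185,622 / 234,789 = 79.06%.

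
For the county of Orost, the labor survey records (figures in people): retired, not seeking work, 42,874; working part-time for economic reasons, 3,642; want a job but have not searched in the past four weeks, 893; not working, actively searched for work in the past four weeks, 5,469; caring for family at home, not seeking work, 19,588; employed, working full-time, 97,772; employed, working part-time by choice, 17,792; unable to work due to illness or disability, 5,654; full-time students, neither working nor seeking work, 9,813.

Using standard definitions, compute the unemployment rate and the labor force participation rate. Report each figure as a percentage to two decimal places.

Unemployment rate ≈ 4.39%; labor force participation rate ≈ 61.27%.

Employed = 3,642 + 97,772 + 17,792 = 119,206 (anyone who worked, including part-time for economic reasons, counts as employed).
Unemployed = 5,469.
Labor force = 119,206 + 5,469 = 124,675.
Not in labor force = 42,874 + 893 + 19,588 + 5,654 + 9,813 = 78,822 (those not working and not actively searching are outside the labor force — including those who want a job but have given up searching).
Civilian working-age population = 124,675 + 78,822 = 203,497.
Unemployment rate = 5,469 / 124,675 = 4.39%.
Labor force participation rate = 124,675 / 203,497 = 61.27%.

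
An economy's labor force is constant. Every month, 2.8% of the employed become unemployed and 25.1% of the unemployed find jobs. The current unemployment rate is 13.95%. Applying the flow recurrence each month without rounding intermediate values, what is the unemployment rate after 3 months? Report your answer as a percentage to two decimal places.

With a fixed labor force, u_{t+1} = u_t + s·(1−u_t) − f·u_t = u_t·(1−s−f) + s.
Here 1−s−f = 0.721 and s = 0.028.
u_1 = 0.139500 × 0.721 + 0.028 = 0.128580.
u_2 = 0.128580 × 0.721 + 0.028 = 0.120706.
u_3 = 0.120706 × 0.721 + 0.028 = 0.115029.

Unemployment rate after three months ≈ 11.50%.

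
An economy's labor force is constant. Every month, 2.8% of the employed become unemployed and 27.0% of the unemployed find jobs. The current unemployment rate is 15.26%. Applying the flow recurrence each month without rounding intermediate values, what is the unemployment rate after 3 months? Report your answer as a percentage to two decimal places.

Unemployment rate after three months ≈ 11.42%.

With a fixed labor force, u_{t+1} = u_t + s·(1−u_t) − f·u_t = u_t·(1−s−f) + s.
Here 1−s−f = 0.702 and s = 0.028.
u_1 = 0.152600 × 0.702 + 0.028 = 0.135125.
u_2 = 0.135125 × 0.702 + 0.028 = 0.122858.
u_3 = 0.122858 × 0.702 + 0.028 = 0.114246.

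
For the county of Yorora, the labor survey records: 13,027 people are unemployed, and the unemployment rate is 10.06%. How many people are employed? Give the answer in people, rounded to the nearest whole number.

Labor force = U / u = 13,027 / 0.1006 ≈ 129,493.
Employed = labor force − unemployed = 129,493 − 13,027 = 116,466.

About 116,466 are employed.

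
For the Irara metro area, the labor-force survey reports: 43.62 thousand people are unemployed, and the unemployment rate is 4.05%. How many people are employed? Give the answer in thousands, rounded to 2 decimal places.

Labor force = U / u = 43.62 / 0.0405 ≈ 1,077.04 thousand.
Employed = labor force − unemployed = 1,077.04 − 43.62 = 1,033.42 thousand.

About 1,033.42 thousand are employed.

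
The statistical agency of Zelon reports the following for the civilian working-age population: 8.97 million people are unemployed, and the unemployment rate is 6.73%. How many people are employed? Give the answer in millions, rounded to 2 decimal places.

About 124.31 million are employed.

Labor force = U / u = 8.97 / 0.0673 ≈ 133.28 million.
Employed = labor force − unemployed = 133.28 − 8.97 = 124.31 million.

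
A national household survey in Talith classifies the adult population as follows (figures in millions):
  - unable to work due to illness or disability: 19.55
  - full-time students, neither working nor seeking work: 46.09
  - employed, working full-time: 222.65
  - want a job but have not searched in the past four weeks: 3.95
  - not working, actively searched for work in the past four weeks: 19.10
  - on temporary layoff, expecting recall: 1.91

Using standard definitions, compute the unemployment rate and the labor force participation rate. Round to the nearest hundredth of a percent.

Unemployment rate ≈ 8.62%; labor force participation rate ≈ 77.78%.

Employed = 222.65 million.
Unemployed = 19.10 + 1.91 = 21.01 million (jobless and actively searching, or on temporary layoff).
Labor force = 222.65 + 21.01 = 243.66 million.
Not in labor force = 19.55 + 46.09 + 3.95 = 69.59 million (those not working and not actively searching are outside the labor force — including those who want a job but have given up searching).
Civilian working-age population = 243.66 + 69.59 = 313.25 million.
Unemployment rate = 21.01 / 243.66 = 8.62%.
Labor force participation rate = 243.66 / 313.25 = 77.78%.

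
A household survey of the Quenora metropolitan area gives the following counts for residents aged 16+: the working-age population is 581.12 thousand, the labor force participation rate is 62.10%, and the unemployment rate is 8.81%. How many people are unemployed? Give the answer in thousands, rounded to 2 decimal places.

About 31.79 thousand are unemployed.

Labor force = 0.6210 × 581.12 = 360.88 thousand.
Unemployed = 0.0881 × 360.88 ≈ 31.79 thousand.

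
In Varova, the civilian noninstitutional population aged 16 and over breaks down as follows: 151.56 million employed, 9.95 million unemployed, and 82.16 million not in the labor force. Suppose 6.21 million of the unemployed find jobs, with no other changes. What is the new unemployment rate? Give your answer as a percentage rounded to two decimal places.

Initially, labor force = 151.56 + 9.95 = 161.51 million, so u = 9.95/161.51 = 6.16%.
After the change, unemployed falls and employed rises by 6.21; labor force unchanged → E = 157.77, U = 3.74, labor force = 161.51 million.
New unemployment rate = 3.74 / 161.51 = 2.32%.

New unemployment rate ≈ 2.32%.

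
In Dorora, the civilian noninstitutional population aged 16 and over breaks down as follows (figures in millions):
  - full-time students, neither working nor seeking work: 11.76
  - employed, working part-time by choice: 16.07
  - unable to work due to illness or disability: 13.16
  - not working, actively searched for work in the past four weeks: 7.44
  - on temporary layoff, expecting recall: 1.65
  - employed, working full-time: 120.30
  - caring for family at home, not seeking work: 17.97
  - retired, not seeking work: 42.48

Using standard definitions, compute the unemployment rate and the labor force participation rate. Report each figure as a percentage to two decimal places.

Unemployment rate ≈ 6.25%; labor force participation rate ≈ 63.02%.

Employed = 16.07 + 120.30 = 136.37 million.
Unemployed = 7.44 + 1.65 = 9.09 million (jobless and actively searching, or on temporary layoff).
Labor force = 136.37 + 9.09 = 145.46 million.
Not in labor force = 11.76 + 13.16 + 17.97 + 42.48 = 85.37 million (those not working and not actively searching are outside the labor force).
Civilian working-age population = 145.46 + 85.37 = 230.83 million.
Unemployment rate = 9.09 / 145.46 = 6.25%.
Labor force participation rate = 145.46 / 230.83 = 63.02%.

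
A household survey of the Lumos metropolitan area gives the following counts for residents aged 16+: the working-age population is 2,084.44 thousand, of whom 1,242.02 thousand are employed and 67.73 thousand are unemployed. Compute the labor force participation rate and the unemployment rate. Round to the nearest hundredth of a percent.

Labor force participation rate ≈ 62.83%; unemployment rate ≈ 5.17%.

Labor force = employed + unemployed = 1,242.02 + 67.73 = 1,309.75 thousand.
Unemployment rate = 67.73 / 1,309.75 = 5.17%.
Labor force participation rate = 1,309.75 / 2,084.44 = 62.83%.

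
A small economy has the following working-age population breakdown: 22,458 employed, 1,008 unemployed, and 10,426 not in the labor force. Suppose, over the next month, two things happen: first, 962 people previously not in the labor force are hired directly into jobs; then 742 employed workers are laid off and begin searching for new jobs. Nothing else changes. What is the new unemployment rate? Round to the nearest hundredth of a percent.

New unemployment rate ≈ 7.16%.

Initially, labor force = 22,458 + 1,008 = 23,466, so u = 1,008/23,466 = 4.30%.
After the first change, employed and labor force both rise by 962; unemployed unchanged → E = 23,420, U = 1,008, labor force = 24,428.
After the second change, employed falls and unemployed rises by 742; labor force unchanged → E = 22,678, U = 1,750, labor force = 24,428.
New unemployment rate = 1,750 / 24,428 = 7.16%.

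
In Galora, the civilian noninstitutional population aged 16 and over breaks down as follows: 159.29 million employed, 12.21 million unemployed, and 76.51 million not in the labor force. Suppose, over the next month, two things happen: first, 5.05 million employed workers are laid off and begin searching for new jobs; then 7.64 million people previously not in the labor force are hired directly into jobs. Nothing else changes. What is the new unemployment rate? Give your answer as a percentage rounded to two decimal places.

New unemployment rate ≈ 9.63%.

Initially, labor force = 159.29 + 12.21 = 171.50 million, so u = 12.21/171.50 = 7.12%.
After the first change, employed falls and unemployed rises by 5.05; labor force unchanged → E = 154.24, U = 17.26, labor force = 171.50 million.
After the second change, employed and labor force both rise by 7.64; unemployed unchanged → E = 161.88, U = 17.26, labor force = 179.14 million.
New unemployment rate = 17.26 / 179.14 = 9.63%.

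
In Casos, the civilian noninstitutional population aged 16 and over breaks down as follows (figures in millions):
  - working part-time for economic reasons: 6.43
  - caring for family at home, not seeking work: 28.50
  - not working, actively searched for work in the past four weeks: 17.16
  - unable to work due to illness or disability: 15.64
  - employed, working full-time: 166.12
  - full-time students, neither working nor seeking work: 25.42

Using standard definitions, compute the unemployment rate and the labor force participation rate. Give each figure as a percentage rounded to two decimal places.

Unemployment rate ≈ 9.05%; labor force participation rate ≈ 73.17%.

Employed = 6.43 + 166.12 = 172.55 million (anyone who worked, including part-time for economic reasons, counts as employed).
Unemployed = 17.16 million.
Labor force = 172.55 + 17.16 = 189.71 million.
Not in labor force = 28.50 + 15.64 + 25.42 = 69.56 million (those not working and not actively searching are outside the labor force).
Civilian working-age population = 189.71 + 69.56 = 259.27 million.
Unemployment rate = 17.16 / 189.71 = 9.05%.
Labor force participation rate = 189.71 / 259.27 = 73.17%.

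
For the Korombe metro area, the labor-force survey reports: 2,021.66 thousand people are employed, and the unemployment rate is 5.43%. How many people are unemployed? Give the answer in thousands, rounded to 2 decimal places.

About 116.08 thousand are unemployed.

Let U be the number unemployed. The labor force is E + U, and U/(E+U) = 0.0543.
So U = 0.0543 × 2,021.66 / (1 − 0.0543) = 109.7761 / 0.9457 ≈ 116.08 thousand.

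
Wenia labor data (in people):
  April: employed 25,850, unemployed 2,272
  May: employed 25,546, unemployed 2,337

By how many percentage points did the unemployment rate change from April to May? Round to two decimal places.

April: labor force = 25,850 + 2,272 = 28,122; u = 2,272/28,122 = 8.08%.
May: labor force = 25,546 + 2,337 = 27,883; u = 2,337/27,883 = 8.38%.
Change = 8.38% − 8.08% = +0.30 pp.

The unemployment rate changed by +0.30 percentage points.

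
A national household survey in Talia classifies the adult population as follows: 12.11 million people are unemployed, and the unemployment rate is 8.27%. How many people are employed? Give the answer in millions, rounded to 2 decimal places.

Labor force = U / u = 12.11 / 0.0827 ≈ 146.43 million.
Employed = labor force − unemployed = 146.43 − 12.11 = 134.32 million.

About 134.32 million are employed.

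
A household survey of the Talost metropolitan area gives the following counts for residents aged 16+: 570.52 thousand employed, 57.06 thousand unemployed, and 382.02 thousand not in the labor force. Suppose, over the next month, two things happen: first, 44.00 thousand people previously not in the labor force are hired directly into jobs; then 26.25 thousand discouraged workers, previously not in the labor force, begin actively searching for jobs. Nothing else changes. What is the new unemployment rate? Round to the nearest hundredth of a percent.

Initially, labor force = 570.52 + 57.06 = 627.58 thousand, so u = 57.06/627.58 = 9.09%.
After the first change, employed and labor force both rise by 44.00; unemployed unchanged → E = 614.52, U = 57.06, labor force = 671.58 thousand.
After the second change, unemployed and labor force both rise by 26.25 → E = 614.52, U = 83.31, labor force = 697.83 thousand.
New unemployment rate = 83.31 / 697.83 = 11.94%.

New unemployment rate ≈ 11.94%.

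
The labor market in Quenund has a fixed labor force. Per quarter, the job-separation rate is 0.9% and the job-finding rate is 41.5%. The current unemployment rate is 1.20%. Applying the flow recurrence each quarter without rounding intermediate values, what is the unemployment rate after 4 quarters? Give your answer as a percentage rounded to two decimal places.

Unemployment rate after four quarters ≈ 2.02%.

With a fixed labor force, u_{t+1} = u_t + s·(1−u_t) − f·u_t = u_t·(1−s−f) + s.
Here 1−s−f = 0.576 and s = 0.009.
u_1 = 0.012000 × 0.576 + 0.009 = 0.015912.
u_2 = 0.015912 × 0.576 + 0.009 = 0.018165.
u_3 = 0.018165 × 0.576 + 0.009 = 0.019463.
u_4 = 0.019463 × 0.576 + 0.009 = 0.020211.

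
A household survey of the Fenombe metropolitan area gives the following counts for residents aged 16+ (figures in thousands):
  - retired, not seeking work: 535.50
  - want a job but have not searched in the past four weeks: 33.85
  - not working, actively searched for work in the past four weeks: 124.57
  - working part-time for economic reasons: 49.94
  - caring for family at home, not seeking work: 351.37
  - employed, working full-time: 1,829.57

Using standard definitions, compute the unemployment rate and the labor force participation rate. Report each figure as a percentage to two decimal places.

Unemployment rate ≈ 6.22%; labor force participation rate ≈ 68.52%.

Employed = 49.94 + 1,829.57 = 1,879.51 thousand (anyone who worked, including part-time for economic reasons, counts as employed).
Unemployed = 124.57 thousand.
Labor force = 1,879.51 + 124.57 = 2,004.08 thousand.
Not in labor force = 535.50 + 33.85 + 351.37 = 920.72 thousand (those not working and not actively searching are outside the labor force — including those who want a job but have given up searching).
Civilian working-age population = 2,004.08 + 920.72 = 2,924.80 thousand.
Unemployment rate = 124.57 / 2,004.08 = 6.22%.
Labor force participation rate = 2,004.08 / 2,924.80 = 68.52%.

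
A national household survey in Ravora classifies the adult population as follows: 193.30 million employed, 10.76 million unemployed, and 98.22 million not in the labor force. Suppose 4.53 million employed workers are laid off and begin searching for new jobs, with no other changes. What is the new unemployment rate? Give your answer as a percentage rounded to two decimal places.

New unemployment rate ≈ 7.49%.

Initially, labor force = 193.30 + 10.76 = 204.06 million, so u = 10.76/204.06 = 5.27%.
After the change, employed falls and unemployed rises by 4.53; labor force unchanged → E = 188.77, U = 15.29, labor force = 204.06 million.
New unemployment rate = 15.29 / 204.06 = 7.49%.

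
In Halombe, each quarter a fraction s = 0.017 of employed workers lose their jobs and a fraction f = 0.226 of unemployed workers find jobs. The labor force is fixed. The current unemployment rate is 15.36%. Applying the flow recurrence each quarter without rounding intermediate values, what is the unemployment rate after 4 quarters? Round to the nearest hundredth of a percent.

With a fixed labor force, u_{t+1} = u_t + s·(1−u_t) − f·u_t = u_t·(1−s−f) + s.
Here 1−s−f = 0.757 and s = 0.017.
u_1 = 0.153600 × 0.757 + 0.017 = 0.133275.
u_2 = 0.133275 × 0.757 + 0.017 = 0.117889.
u_3 = 0.117889 × 0.757 + 0.017 = 0.106242.
u_4 = 0.106242 × 0.757 + 0.017 = 0.097425.

Unemployment rate after four quarters ≈ 9.74%.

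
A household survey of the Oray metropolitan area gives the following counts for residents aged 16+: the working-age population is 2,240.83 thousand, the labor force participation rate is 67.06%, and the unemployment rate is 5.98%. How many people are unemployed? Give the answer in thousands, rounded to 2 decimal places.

About 89.86 thousand are unemployed.

Labor force = 0.6706 × 2,240.83 = 1,502.70 thousand.
Unemployed = 0.0598 × 1,502.70 ≈ 89.86 thousand.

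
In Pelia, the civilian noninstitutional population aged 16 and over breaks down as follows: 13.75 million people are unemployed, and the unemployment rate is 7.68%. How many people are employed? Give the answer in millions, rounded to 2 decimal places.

About 165.29 million are employed.

Labor force = U / u = 13.75 / 0.0768 ≈ 179.04 million.
Employed = labor force − unemployed = 179.04 − 13.75 = 165.29 million.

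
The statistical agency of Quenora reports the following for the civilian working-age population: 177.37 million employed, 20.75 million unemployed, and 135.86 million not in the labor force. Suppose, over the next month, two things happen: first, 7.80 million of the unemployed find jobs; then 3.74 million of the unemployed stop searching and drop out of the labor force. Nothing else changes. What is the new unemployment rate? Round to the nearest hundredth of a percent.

Initially, labor force = 177.37 + 20.75 = 198.12 million, so u = 20.75/198.12 = 10.47%.
After the first change, unemployed falls and employed rises by 7.80; labor force unchanged → E = 185.17, U = 12.95, labor force = 198.12 million.
After the second change, unemployed and labor force both fall by 3.74 → E = 185.17, U = 9.21, labor force = 194.38 million.
New unemployment rate = 9.21 / 194.38 = 4.74%.

New unemployment rate ≈ 4.74%.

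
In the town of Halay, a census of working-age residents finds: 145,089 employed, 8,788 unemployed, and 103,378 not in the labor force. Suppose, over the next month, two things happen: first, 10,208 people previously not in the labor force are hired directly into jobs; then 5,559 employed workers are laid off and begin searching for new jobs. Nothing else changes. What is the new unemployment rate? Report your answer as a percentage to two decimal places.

Initially, labor force = 145,089 + 8,788 = 153,877, so u = 8,788/153,877 = 5.71%.
After the first change, employed and labor force both rise by 10,208; unemployed unchanged → E = 155,297, U = 8,788, labor force = 164,085.
After the second change, employed falls and unemployed rises by 5,559; labor force unchanged → E = 149,738, U = 14,347, labor force = 164,085.
New unemployment rate = 14,347 / 164,085 = 8.74%.

New unemployment rate ≈ 8.74%.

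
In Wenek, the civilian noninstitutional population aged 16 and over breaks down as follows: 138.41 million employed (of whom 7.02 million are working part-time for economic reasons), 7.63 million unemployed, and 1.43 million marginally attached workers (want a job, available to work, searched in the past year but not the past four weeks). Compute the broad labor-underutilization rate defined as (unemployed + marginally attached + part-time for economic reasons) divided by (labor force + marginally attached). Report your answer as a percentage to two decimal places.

Broad underutilization rate ≈ 10.90%.

Labor force = 138.41 + 7.63 = 146.04 million.
Numerator = 7.63 + 1.43 + 7.02 = 16.08 million.
Denominator = 146.04 + 1.43 = 147.47 million.
Broad rate = 16.08 / 147.47 = 10.90%.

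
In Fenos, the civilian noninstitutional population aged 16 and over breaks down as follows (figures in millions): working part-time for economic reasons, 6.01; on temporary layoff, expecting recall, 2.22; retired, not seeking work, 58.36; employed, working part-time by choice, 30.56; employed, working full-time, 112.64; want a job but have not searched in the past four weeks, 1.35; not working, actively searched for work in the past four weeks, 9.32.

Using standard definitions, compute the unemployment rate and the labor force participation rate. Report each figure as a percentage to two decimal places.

Unemployment rate ≈ 7.18%; labor force participation rate ≈ 72.92%.

Employed = 6.01 + 30.56 + 112.64 = 149.21 million (anyone who worked, including part-time for economic reasons, counts as employed).
Unemployed = 2.22 + 9.32 = 11.54 million (jobless and actively searching, or on temporary layoff).
Labor force = 149.21 + 11.54 = 160.75 million.
Not in labor force = 58.36 + 1.35 = 59.71 million (those not working and not actively searching are outside the labor force — including those who want a job but have given up searching).
Civilian working-age population = 160.75 + 59.71 = 220.46 million.
Unemployment rate = 11.54 / 160.75 = 7.18%.
Labor force participation rate = 160.75 / 220.46 = 72.92%.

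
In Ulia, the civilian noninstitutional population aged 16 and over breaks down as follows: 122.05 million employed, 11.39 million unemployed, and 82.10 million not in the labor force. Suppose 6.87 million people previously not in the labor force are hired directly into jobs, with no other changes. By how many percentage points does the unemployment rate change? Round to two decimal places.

The unemployment rate changes by −0.42 percentage points.

Initially, labor force = 122.05 + 11.39 = 133.44 million, so u = 11.39/133.44 = 8.54%.
After the change, employed and labor force both rise by 6.87; unemployed unchanged → E = 128.92, U = 11.39, labor force = 140.31 million.
New unemployment rate = 11.39 / 140.31 = 8.12%.
Change = 8.12% − 8.54% = −0.42 percentage points.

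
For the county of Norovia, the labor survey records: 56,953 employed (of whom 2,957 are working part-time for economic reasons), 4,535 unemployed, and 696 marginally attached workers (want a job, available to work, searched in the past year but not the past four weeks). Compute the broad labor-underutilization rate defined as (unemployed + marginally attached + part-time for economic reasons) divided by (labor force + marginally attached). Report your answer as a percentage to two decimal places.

Broad underutilization rate ≈ 13.17%.

Labor force = 56,953 + 4,535 = 61,488.
Numerator = 4,535 + 696 + 2,957 = 8,188.
Denominator = 61,488 + 696 = 62,184.
Broad rate = 8,188 / 62,184 = 13.17%.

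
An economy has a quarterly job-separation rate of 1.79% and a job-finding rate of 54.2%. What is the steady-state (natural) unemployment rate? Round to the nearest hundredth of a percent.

At steady state the flows balance: s·E = f·U, so U/(E+U) = s/(s+f).
u* = 1.79 / (1.79 + 54.2) = 1.79 / 55.99 = 3.20%.

Steady-state unemployment rate ≈ 3.20%.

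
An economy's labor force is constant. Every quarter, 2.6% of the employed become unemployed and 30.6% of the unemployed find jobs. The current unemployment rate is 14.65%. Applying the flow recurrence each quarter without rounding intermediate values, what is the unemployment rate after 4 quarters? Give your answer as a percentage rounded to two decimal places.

Unemployment rate after four quarters ≈ 9.19%.

With a fixed labor force, u_{t+1} = u_t + s·(1−u_t) − f·u_t = u_t·(1−s−f) + s.
Here 1−s−f = 0.668 and s = 0.026.
u_1 = 0.146500 × 0.668 + 0.026 = 0.123862.
u_2 = 0.123862 × 0.668 + 0.026 = 0.108740.
u_3 = 0.108740 × 0.668 + 0.026 = 0.098638.
u_4 = 0.098638 × 0.668 + 0.026 = 0.091890.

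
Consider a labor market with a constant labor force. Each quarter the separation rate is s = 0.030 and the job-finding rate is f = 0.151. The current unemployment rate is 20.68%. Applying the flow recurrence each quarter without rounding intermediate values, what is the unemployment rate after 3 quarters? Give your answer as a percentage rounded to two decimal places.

With a fixed labor force, u_{t+1} = u_t + s·(1−u_t) − f·u_t = u_t·(1−s−f) + s.
Here 1−s−f = 0.819 and s = 0.030.
u_1 = 0.206800 × 0.819 + 0.030 = 0.199369.
u_2 = 0.199369 × 0.819 + 0.030 = 0.193283.
u_3 = 0.193283 × 0.819 + 0.030 = 0.188299.

Unemployment rate after three quarters ≈ 18.83%.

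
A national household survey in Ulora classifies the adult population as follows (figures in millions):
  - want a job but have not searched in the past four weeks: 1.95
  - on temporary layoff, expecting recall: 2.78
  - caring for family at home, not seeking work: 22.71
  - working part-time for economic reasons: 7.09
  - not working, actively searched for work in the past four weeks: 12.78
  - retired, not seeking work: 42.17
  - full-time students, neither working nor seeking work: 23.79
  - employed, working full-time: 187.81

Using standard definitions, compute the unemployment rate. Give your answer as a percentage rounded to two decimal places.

Unemployment rate ≈ 7.39%.

Employed = 7.09 + 187.81 = 194.90 million (anyone who worked, including part-time for economic reasons, counts as employed).
Unemployed = 2.78 + 12.78 = 15.56 million (jobless and actively searching, or on temporary layoff).
Labor force = 194.90 + 15.56 = 210.46 million.
Unemployment rate = 15.56 / 210.46 = 7.39%.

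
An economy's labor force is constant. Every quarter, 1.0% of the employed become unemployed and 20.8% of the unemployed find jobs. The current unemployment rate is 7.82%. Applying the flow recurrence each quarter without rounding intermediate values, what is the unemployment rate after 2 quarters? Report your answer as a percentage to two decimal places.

With a fixed labor force, u_{t+1} = u_t + s·(1−u_t) − f·u_t = u_t·(1−s−f) + s.
Here 1−s−f = 0.782 and s = 0.010.
u_1 = 0.078200 × 0.782 + 0.010 = 0.071152.
u_2 = 0.071152 × 0.782 + 0.010 = 0.065641.

Unemployment rate after two quarters ≈ 6.56%.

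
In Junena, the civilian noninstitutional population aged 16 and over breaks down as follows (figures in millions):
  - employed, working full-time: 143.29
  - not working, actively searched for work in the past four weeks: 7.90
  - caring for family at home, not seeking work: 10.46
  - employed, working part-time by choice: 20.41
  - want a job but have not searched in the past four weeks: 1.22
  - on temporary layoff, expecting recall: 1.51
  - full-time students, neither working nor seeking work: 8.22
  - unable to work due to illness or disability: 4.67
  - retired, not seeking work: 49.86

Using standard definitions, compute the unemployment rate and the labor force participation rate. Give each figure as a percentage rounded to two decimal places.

Employed = 143.29 + 20.41 = 163.70 million.
Unemployed = 7.90 + 1.51 = 9.41 million (jobless and actively searching, or on temporary layoff).
Labor force = 163.70 + 9.41 = 173.11 million.
Not in labor force = 10.46 + 1.22 + 8.22 + 4.67 + 49.86 = 74.43 million (those not working and not actively searching are outside the labor force — including those who want a job but have given up searching).
Civilian working-age population = 173.11 + 74.43 = 247.54 million.
Unemployment rate = 9.41 / 173.11 = 5.44%.
Labor force participation rate = 173.11 / 247.54 = 69.93%.

Unemployment rate ≈ 5.44%; labor force participation rate ≈ 69.93%.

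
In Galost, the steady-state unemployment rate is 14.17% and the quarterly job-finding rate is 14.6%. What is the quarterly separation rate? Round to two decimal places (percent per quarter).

From u* = s/(s+f): s = u·f/(1−u).
s = 0.1417 × 14.6 / (1 − 0.1417) = 2.0688 / 0.8583 ≈ 2.41% per quarter.

Separation rate ≈ 2.41% per quarter.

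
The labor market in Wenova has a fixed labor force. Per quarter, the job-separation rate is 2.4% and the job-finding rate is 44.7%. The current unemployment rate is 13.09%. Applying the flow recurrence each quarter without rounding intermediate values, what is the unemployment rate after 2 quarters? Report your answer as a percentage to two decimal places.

Unemployment rate after two quarters ≈ 7.33%.

With a fixed labor force, u_{t+1} = u_t + s·(1−u_t) − f·u_t = u_t·(1−s−f) + s.
Here 1−s−f = 0.529 and s = 0.024.
u_1 = 0.130900 × 0.529 + 0.024 = 0.093246.
u_2 = 0.093246 × 0.529 + 0.024 = 0.073327.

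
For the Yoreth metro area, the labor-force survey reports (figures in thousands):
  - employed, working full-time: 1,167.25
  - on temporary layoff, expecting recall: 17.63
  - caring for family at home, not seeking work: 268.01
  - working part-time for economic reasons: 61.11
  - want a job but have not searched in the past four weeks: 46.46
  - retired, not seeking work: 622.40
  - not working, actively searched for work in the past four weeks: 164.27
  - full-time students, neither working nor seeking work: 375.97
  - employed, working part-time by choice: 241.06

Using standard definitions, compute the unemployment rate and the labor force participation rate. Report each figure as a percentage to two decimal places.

Employed = 1,167.25 + 61.11 + 241.06 = 1,469.42 thousand (anyone who worked, including part-time for economic reasons, counts as employed).
Unemployed = 17.63 + 164.27 = 181.90 thousand (jobless and actively searching, or on temporary layoff).
Labor force = 1,469.42 + 181.90 = 1,651.32 thousand.
Not in labor force = 268.01 + 46.46 + 622.40 + 375.97 = 1,312.84 thousand (those not working and not actively searching are outside the labor force — including those who want a job but have given up searching).
Civilian working-age population = 1,651.32 + 1,312.84 = 2,964.16 thousand.
Unemployment rate = 181.90 / 1,651.32 = 11.02%.
Labor force participation rate = 1,651.32 / 2,964.16 = 55.71%.

Unemployment rate ≈ 11.02%; labor force participation rate ≈ 55.71%.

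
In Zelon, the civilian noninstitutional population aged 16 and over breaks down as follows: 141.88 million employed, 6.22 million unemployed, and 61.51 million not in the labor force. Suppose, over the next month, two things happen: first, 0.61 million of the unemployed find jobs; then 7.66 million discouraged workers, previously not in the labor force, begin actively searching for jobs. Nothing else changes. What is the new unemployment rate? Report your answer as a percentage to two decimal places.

Initially, labor force = 141.88 + 6.22 = 148.10 million, so u = 6.22/148.10 = 4.20%.
After the first change, unemployed falls and employed rises by 0.61; labor force unchanged → E = 142.49, U = 5.61, labor force = 148.10 million.
After the second change, unemployed and labor force both rise by 7.66 → E = 142.49, U = 13.27, labor force = 155.76 million.
New unemployment rate = 13.27 / 155.76 = 8.52%.

New unemployment rate ≈ 8.52%.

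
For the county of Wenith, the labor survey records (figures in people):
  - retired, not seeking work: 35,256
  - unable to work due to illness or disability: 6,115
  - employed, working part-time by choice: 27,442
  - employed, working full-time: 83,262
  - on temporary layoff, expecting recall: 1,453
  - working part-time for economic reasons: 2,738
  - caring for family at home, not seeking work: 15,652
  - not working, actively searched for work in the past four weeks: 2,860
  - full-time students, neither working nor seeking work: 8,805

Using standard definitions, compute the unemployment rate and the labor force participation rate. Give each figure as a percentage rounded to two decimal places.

Unemployment rate ≈ 3.66%; labor force participation rate ≈ 64.14%.

Employed = 27,442 + 83,262 + 2,738 = 113,442 (anyone who worked, including part-time for economic reasons, counts as employed).
Unemployed = 1,453 + 2,860 = 4,313 (jobless and actively searching, or on temporary layoff).
Labor force = 113,442 + 4,313 = 117,755.
Not in labor force = 35,256 + 6,115 + 15,652 + 8,805 = 65,828 (those not working and not actively searching are outside the labor force).
Civilian working-age population = 117,755 + 65,828 = 183,583.
Unemployment rate = 4,313 / 117,755 = 3.66%.
Labor force participation rate = 117,755 / 183,583 = 64.14%.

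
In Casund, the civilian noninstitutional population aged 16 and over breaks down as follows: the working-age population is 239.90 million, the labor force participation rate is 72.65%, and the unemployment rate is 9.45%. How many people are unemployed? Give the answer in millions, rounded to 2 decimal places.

About 16.47 million are unemployed.

Labor force = 0.7265 × 239.90 = 174.29 million.
Unemployed = 0.0945 × 174.29 ≈ 16.47 million.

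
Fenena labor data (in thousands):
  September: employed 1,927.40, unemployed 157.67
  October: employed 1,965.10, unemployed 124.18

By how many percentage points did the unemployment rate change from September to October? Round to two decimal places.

The unemployment rate changed by −1.62 percentage points.

September: labor force = 1,927.40 + 157.67 = 2,085.07; u = 157.67/2,085.07 = 7.56%.
October: labor force = 1,965.10 + 124.18 = 2,089.28; u = 124.18/2,089.28 = 5.94%.
Change = 5.94% − 7.56% = −1.62 pp.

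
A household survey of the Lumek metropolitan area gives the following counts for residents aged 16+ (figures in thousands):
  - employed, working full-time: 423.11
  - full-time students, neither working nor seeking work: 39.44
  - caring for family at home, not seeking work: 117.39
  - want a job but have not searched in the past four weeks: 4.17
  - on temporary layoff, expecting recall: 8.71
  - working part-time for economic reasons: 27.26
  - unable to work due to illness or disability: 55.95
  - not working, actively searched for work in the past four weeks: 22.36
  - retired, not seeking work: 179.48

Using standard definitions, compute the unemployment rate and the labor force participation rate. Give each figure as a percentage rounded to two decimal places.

Employed = 423.11 + 27.26 = 450.37 thousand (anyone who worked, including part-time for economic reasons, counts as employed).
Unemployed = 8.71 + 22.36 = 31.07 thousand (jobless and actively searching, or on temporary layoff).
Labor force = 450.37 + 31.07 = 481.44 thousand.
Not in labor force = 39.44 + 117.39 + 4.17 + 55.95 + 179.48 = 396.43 thousand (those not working and not actively searching are outside the labor force — including those who want a job but have given up searching).
Civilian working-age population = 481.44 + 396.43 = 877.87 thousand.
Unemployment rate = 31.07 / 481.44 = 6.45%.
Labor force participation rate = 481.44 / 877.87 = 54.84%.

Unemployment rate ≈ 6.45%; labor force participation rate ≈ 54.84%.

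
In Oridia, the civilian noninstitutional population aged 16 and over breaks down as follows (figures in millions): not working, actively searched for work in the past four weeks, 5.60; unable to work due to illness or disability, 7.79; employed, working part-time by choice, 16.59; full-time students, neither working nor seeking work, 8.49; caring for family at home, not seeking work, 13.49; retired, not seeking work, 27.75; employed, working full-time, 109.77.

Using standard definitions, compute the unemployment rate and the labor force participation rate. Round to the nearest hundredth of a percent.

Unemployment rate ≈ 4.24%; labor force participation rate ≈ 69.64%.

Employed = 16.59 + 109.77 = 126.36 million.
Unemployed = 5.60 million.
Labor force = 126.36 + 5.60 = 131.96 million.
Not in labor force = 7.79 + 8.49 + 13.49 + 27.75 = 57.52 million (those not working and not actively searching are outside the labor force).
Civilian working-age population = 131.96 + 57.52 = 189.48 million.
Unemployment rate = 5.60 / 131.96 = 4.24%.
Labor force participation rate = 131.96 / 189.48 = 69.64%.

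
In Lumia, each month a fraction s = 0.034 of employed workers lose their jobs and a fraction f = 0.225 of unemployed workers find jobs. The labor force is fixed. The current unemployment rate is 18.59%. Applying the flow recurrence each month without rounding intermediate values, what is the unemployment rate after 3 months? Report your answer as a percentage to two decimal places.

With a fixed labor force, u_{t+1} = u_t + s·(1−u_t) − f·u_t = u_t·(1−s−f) + s.
Here 1−s−f = 0.741 and s = 0.034.
u_1 = 0.185900 × 0.741 + 0.034 = 0.171752.
u_2 = 0.171752 × 0.741 + 0.034 = 0.161268.
u_3 = 0.161268 × 0.741 + 0.034 = 0.153500.

Unemployment rate after three months ≈ 15.35%.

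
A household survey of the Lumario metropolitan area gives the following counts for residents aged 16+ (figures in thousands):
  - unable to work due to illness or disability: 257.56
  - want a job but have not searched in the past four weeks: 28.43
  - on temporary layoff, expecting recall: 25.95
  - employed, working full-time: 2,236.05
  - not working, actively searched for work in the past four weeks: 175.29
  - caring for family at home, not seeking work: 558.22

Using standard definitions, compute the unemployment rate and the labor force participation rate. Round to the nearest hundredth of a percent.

Employed = 2,236.05 thousand.
Unemployed = 25.95 + 175.29 = 201.24 thousand (jobless and actively searching, or on temporary layoff).
Labor force = 2,236.05 + 201.24 = 2,437.29 thousand.
Not in labor force = 257.56 + 28.43 + 558.22 = 844.21 thousand (those not working and not actively searching are outside the labor force — including those who want a job but have given up searching).
Civilian working-age population = 2,437.29 + 844.21 = 3,281.50 thousand.
Unemployment rate = 201.24 / 2,437.29 = 8.26%.
Labor force participation rate = 2,437.29 / 3,281.50 = 74.27%.

Unemployment rate ≈ 8.26%; labor force participation rate ≈ 74.27%.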